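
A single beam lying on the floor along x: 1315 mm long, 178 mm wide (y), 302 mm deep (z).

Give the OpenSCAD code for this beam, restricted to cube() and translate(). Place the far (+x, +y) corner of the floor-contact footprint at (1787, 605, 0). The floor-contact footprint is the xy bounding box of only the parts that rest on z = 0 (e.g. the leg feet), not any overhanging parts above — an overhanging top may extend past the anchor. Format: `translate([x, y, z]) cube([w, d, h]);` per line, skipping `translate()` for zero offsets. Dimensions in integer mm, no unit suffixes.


translate([472, 427, 0]) cube([1315, 178, 302]);


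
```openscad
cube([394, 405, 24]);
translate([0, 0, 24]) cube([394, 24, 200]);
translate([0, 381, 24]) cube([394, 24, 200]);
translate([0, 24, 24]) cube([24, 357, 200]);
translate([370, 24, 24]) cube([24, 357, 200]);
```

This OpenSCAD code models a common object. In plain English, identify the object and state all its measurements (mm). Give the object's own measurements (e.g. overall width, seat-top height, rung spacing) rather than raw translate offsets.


An open-topped rectangular box: outside dimensions 394×405×224 mm, with a uniform wall and base thickness of 24 mm. The base is a full 394×405 slab on the floor; four walls sit on top of the base. The front and back walls (the −y and +y sides) span the full width; the two side walls fit between them.


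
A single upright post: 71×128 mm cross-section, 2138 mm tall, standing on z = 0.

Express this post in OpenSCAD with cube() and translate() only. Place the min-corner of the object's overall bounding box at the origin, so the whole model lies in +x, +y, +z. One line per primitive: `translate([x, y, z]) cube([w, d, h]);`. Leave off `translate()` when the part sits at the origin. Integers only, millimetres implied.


cube([71, 128, 2138]);


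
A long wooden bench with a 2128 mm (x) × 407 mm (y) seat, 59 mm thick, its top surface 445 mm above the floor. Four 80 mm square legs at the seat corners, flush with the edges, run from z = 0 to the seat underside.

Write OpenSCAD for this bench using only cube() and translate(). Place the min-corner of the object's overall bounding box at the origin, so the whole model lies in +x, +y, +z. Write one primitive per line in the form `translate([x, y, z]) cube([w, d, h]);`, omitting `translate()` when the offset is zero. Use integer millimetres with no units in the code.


translate([0, 0, 386]) cube([2128, 407, 59]);
cube([80, 80, 386]);
translate([0, 327, 0]) cube([80, 80, 386]);
translate([2048, 0, 0]) cube([80, 80, 386]);
translate([2048, 327, 0]) cube([80, 80, 386]);


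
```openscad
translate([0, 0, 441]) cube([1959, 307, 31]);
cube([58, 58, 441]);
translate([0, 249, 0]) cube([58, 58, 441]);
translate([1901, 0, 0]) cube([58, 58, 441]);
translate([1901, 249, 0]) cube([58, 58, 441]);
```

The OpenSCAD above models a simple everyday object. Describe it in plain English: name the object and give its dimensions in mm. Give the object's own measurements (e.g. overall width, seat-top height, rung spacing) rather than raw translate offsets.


A bench: a 1959×307 mm seat slab, 31 mm thick, top at z = 472 mm, on four 58×58 mm square legs flush with the seat corners and standing on z = 0.


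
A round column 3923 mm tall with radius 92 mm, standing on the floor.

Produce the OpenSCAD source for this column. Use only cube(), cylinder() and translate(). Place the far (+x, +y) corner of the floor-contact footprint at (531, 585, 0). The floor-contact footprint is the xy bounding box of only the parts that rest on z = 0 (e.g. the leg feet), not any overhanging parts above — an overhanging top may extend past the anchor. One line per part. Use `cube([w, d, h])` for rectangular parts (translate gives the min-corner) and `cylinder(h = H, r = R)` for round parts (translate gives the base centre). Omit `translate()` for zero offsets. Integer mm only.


translate([439, 493, 0]) cylinder(h = 3923, r = 92);


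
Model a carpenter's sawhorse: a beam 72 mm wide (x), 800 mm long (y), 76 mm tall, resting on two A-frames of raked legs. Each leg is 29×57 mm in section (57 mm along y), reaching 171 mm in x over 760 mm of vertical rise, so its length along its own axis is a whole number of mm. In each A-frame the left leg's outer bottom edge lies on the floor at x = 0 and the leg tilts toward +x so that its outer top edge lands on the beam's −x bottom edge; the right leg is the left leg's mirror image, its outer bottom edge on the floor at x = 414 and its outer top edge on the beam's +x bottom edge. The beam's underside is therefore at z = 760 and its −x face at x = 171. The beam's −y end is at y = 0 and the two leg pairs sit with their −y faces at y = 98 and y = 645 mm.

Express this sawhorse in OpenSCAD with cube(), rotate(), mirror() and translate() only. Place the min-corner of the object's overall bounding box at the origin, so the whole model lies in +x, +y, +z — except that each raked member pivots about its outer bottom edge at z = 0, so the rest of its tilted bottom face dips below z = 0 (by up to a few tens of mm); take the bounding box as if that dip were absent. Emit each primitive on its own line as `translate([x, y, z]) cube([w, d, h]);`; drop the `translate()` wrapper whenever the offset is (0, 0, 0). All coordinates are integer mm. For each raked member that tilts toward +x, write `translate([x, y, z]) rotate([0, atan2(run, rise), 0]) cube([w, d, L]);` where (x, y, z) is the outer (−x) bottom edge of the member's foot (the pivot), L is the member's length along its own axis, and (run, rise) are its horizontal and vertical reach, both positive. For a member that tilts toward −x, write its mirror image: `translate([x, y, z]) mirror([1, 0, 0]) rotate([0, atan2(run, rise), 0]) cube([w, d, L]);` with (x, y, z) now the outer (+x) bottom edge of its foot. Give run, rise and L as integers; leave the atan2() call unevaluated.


translate([171, 0, 760]) cube([72, 800, 76]);
translate([0, 98, 0]) rotate([0, atan2(171, 760), 0]) cube([29, 57, 779]);
translate([414, 98, 0]) mirror([1, 0, 0]) rotate([0, atan2(171, 760), 0]) cube([29, 57, 779]);
translate([0, 645, 0]) rotate([0, atan2(171, 760), 0]) cube([29, 57, 779]);
translate([414, 645, 0]) mirror([1, 0, 0]) rotate([0, atan2(171, 760), 0]) cube([29, 57, 779]);


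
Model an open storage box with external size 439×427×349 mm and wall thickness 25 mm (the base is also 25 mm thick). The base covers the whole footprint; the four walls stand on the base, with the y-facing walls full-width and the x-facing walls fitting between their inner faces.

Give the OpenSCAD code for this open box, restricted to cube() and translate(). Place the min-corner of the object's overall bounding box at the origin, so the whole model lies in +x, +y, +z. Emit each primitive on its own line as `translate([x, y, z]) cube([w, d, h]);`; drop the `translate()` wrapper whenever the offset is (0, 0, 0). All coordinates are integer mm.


cube([439, 427, 25]);
translate([0, 0, 25]) cube([439, 25, 324]);
translate([0, 402, 25]) cube([439, 25, 324]);
translate([0, 25, 25]) cube([25, 377, 324]);
translate([414, 25, 25]) cube([25, 377, 324]);


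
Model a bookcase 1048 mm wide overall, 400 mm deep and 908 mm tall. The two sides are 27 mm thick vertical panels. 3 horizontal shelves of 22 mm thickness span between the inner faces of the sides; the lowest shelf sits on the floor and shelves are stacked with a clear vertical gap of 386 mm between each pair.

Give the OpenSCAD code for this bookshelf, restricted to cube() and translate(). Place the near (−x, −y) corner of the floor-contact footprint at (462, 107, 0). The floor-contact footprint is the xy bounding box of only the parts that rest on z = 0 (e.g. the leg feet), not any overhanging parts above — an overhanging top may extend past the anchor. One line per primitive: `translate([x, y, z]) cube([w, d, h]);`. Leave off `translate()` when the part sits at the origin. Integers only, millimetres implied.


translate([462, 107, 0]) cube([27, 400, 908]);
translate([1483, 107, 0]) cube([27, 400, 908]);
translate([489, 107, 0]) cube([994, 400, 22]);
translate([489, 107, 408]) cube([994, 400, 22]);
translate([489, 107, 816]) cube([994, 400, 22]);


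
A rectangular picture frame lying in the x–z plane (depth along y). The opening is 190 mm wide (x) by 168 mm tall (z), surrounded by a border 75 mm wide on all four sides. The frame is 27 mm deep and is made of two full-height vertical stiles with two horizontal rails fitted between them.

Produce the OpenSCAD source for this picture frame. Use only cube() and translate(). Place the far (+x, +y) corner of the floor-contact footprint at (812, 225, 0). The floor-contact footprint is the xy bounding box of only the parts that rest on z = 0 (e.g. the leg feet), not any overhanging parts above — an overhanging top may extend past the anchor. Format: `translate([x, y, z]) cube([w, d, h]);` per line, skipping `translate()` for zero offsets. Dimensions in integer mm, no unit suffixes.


translate([472, 198, 0]) cube([75, 27, 318]);
translate([737, 198, 0]) cube([75, 27, 318]);
translate([547, 198, 0]) cube([190, 27, 75]);
translate([547, 198, 243]) cube([190, 27, 75]);


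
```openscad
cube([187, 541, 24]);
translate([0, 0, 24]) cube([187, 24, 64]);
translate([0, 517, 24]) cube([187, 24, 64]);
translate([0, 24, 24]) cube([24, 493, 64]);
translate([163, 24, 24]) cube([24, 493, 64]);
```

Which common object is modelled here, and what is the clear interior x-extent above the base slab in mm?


An open box. The internal width is 139 mm.

A 187×541 base slab with four walls standing on it — an open box. The base is 187 mm wide and the walls are 24 mm thick, so the internal width is 187 − 2 × 24 = 139 mm.


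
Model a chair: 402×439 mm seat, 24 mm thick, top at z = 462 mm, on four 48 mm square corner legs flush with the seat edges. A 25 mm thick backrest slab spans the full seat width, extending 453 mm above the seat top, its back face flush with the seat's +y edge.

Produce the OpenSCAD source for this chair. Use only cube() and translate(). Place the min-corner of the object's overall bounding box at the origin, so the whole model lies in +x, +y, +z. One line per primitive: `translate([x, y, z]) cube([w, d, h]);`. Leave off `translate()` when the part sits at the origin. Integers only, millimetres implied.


translate([0, 0, 438]) cube([402, 439, 24]);
cube([48, 48, 438]);
translate([354, 0, 0]) cube([48, 48, 438]);
translate([0, 391, 0]) cube([48, 48, 438]);
translate([354, 391, 0]) cube([48, 48, 438]);
translate([0, 414, 462]) cube([402, 25, 453]);


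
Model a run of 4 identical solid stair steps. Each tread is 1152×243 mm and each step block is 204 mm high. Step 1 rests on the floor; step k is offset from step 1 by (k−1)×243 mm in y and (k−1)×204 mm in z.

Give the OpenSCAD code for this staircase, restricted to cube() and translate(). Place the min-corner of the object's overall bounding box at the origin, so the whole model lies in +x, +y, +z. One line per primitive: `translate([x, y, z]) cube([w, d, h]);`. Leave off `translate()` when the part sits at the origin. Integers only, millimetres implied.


cube([1152, 243, 204]);
translate([0, 243, 204]) cube([1152, 243, 204]);
translate([0, 486, 408]) cube([1152, 243, 204]);
translate([0, 729, 612]) cube([1152, 243, 204]);


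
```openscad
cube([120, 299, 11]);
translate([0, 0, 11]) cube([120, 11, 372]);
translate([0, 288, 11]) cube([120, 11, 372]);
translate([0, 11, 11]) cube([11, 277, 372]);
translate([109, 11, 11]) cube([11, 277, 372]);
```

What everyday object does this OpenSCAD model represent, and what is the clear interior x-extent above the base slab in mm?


An open box. The internal width is 98 mm.

A 120×299 base slab with four walls standing on it — an open box. The base is 120 mm wide and the walls are 11 mm thick, so the internal width is 120 − 2 × 11 = 98 mm.


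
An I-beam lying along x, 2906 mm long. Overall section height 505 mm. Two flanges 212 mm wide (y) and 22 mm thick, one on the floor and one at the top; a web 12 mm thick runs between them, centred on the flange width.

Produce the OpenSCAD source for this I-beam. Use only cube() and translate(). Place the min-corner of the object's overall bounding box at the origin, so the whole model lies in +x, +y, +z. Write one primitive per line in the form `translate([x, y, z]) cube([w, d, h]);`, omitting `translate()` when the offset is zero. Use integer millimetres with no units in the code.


cube([2906, 212, 22]);
translate([0, 100, 22]) cube([2906, 12, 461]);
translate([0, 0, 483]) cube([2906, 212, 22]);


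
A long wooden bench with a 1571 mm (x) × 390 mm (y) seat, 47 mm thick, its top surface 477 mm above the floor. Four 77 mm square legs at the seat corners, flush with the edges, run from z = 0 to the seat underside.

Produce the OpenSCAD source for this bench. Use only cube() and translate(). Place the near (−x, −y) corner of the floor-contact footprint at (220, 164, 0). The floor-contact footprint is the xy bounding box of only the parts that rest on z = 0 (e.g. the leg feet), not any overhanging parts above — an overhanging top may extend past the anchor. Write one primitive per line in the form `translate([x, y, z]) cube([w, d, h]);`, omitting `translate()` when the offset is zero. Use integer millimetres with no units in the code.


// leg_h = 477 − 47 = 430
translate([220, 164, 430]) cube([1571, 390, 47]);
translate([220, 164, 0]) cube([77, 77, 430]);
translate([220, 477, 0]) cube([77, 77, 430]);
translate([1714, 164, 0]) cube([77, 77, 430]);
translate([1714, 477, 0]) cube([77, 77, 430]);


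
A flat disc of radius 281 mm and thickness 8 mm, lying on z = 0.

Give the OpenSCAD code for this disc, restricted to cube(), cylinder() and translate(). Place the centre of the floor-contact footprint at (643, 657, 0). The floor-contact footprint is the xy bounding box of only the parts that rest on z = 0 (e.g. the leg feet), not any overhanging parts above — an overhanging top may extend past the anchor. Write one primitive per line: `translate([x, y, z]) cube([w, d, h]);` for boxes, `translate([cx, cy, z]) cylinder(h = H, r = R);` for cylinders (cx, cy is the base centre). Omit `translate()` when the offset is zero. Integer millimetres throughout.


translate([643, 657, 0]) cylinder(h = 8, r = 281);


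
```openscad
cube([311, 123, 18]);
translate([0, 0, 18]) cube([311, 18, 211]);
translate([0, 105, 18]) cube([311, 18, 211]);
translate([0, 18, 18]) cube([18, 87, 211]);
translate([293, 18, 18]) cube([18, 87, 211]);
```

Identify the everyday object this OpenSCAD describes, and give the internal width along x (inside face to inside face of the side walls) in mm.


An open box. The internal width is 275 mm.

A 311×123 base slab with four walls standing on it — an open box. The base is 311 mm wide and the walls are 18 mm thick, so the internal width is 311 − 2 × 18 = 275 mm.


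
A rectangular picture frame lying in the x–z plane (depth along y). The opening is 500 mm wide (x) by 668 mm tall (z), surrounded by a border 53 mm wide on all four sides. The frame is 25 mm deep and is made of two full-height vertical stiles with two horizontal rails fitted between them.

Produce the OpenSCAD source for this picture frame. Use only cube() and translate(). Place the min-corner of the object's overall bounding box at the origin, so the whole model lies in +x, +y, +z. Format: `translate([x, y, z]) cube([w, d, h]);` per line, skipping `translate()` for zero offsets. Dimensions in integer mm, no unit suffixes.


cube([53, 25, 774]);
translate([553, 0, 0]) cube([53, 25, 774]);
translate([53, 0, 0]) cube([500, 25, 53]);
translate([53, 0, 721]) cube([500, 25, 53]);


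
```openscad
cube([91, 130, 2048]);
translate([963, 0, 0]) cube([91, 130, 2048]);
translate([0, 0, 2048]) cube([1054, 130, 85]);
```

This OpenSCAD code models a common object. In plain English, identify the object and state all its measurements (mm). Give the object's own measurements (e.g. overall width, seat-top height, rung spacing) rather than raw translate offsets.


A door frame. The clear opening is 872 mm wide and 2048 mm high. Two 91 mm wide jambs, 130 mm deep, stand either side of the opening from the floor to the top of the opening. A 85 mm thick head sits across the top of both jambs, spanning the full outside width of the frame.


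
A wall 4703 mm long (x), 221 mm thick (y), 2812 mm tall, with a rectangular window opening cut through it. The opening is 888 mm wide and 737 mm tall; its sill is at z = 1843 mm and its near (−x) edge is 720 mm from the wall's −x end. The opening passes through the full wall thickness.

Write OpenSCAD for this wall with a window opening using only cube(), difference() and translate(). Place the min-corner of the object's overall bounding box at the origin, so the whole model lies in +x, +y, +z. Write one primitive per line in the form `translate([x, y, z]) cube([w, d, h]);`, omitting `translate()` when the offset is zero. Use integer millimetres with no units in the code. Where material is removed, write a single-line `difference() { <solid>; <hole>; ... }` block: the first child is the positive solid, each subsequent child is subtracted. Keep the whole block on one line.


difference() { cube([4703, 221, 2812]); translate([720, 0, 1843]) cube([888, 221, 737]); }


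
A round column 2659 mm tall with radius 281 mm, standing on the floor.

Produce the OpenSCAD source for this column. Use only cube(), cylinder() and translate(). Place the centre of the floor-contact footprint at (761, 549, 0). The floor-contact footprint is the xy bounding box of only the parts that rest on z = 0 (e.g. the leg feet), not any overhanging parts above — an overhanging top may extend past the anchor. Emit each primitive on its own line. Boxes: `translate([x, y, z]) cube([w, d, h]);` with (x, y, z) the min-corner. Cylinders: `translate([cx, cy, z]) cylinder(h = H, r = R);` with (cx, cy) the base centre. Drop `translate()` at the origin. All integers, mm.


translate([761, 549, 0]) cylinder(h = 2659, r = 281);


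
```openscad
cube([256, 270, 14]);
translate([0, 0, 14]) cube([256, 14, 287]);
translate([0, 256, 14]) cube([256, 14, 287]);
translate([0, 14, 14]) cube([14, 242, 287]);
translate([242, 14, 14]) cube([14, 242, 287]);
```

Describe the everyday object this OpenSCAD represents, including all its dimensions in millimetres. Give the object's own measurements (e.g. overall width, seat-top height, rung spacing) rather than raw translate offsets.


An open-topped rectangular box: outside dimensions 256×270×301 mm, with a uniform wall and base thickness of 14 mm. The base is a full 256×270 slab on the floor; four walls sit on top of the base. The front and back walls (the −y and +y sides) span the full width; the two side walls fit between them.


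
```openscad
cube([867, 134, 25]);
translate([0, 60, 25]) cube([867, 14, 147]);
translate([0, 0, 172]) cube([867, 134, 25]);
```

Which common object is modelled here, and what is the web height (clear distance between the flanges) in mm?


An I-beam. The web height is 147 mm.

Two wide flanges with a thin centred web — an I-beam. Overall 197 mm minus two 25 mm flanges gives a web of 197 − 2·25 = 147 mm.


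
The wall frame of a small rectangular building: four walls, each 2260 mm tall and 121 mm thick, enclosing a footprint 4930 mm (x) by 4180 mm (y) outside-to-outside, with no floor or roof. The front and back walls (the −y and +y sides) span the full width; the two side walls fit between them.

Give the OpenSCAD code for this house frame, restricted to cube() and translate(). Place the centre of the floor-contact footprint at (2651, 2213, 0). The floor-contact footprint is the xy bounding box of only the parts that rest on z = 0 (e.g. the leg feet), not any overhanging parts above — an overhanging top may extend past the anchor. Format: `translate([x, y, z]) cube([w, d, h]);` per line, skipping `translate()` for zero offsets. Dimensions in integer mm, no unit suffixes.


translate([186, 123, 0]) cube([4930, 121, 2260]);
translate([186, 4182, 0]) cube([4930, 121, 2260]);
translate([186, 244, 0]) cube([121, 3938, 2260]);
translate([4995, 244, 0]) cube([121, 3938, 2260]);


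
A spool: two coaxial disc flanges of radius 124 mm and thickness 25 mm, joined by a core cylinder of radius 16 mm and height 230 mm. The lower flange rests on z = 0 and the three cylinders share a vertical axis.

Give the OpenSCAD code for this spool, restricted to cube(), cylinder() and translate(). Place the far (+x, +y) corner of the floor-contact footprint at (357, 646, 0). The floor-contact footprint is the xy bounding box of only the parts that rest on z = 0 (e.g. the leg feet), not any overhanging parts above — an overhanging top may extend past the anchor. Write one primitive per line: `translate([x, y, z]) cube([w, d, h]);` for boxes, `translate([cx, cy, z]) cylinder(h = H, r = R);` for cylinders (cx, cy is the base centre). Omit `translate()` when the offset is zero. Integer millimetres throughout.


translate([233, 522, 0]) cylinder(h = 25, r = 124);
translate([233, 522, 25]) cylinder(h = 230, r = 16);
translate([233, 522, 255]) cylinder(h = 25, r = 124);


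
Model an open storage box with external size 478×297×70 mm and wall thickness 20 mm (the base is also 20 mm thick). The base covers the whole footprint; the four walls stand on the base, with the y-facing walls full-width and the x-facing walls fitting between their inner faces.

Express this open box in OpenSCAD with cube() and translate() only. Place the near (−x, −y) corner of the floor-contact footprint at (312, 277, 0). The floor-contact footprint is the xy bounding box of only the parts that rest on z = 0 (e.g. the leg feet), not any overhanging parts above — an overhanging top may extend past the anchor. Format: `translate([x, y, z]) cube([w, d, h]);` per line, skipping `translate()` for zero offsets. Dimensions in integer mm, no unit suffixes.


translate([312, 277, 0]) cube([478, 297, 20]);
translate([312, 277, 20]) cube([478, 20, 50]);
translate([312, 554, 20]) cube([478, 20, 50]);
translate([312, 297, 20]) cube([20, 257, 50]);
translate([770, 297, 20]) cube([20, 257, 50]);


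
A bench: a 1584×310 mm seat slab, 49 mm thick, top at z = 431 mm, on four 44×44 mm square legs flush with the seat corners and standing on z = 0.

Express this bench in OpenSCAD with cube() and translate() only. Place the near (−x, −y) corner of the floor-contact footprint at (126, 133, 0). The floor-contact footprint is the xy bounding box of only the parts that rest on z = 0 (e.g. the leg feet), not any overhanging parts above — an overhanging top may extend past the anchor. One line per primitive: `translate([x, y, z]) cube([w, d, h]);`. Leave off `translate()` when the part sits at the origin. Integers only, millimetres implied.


// leg_h = 431 − 49 = 382
translate([126, 133, 382]) cube([1584, 310, 49]);
translate([126, 133, 0]) cube([44, 44, 382]);
translate([126, 399, 0]) cube([44, 44, 382]);
translate([1666, 133, 0]) cube([44, 44, 382]);
translate([1666, 399, 0]) cube([44, 44, 382]);


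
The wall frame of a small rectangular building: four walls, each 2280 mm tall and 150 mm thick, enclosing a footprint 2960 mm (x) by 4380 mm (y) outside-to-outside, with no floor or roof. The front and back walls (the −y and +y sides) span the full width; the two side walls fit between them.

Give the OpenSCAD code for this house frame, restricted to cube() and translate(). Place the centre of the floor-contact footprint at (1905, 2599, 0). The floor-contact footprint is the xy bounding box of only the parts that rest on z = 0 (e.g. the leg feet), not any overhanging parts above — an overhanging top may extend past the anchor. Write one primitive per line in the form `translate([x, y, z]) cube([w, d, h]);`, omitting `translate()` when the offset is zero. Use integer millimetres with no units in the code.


translate([425, 409, 0]) cube([2960, 150, 2280]);
translate([425, 4639, 0]) cube([2960, 150, 2280]);
translate([425, 559, 0]) cube([150, 4080, 2280]);
translate([3235, 559, 0]) cube([150, 4080, 2280]);


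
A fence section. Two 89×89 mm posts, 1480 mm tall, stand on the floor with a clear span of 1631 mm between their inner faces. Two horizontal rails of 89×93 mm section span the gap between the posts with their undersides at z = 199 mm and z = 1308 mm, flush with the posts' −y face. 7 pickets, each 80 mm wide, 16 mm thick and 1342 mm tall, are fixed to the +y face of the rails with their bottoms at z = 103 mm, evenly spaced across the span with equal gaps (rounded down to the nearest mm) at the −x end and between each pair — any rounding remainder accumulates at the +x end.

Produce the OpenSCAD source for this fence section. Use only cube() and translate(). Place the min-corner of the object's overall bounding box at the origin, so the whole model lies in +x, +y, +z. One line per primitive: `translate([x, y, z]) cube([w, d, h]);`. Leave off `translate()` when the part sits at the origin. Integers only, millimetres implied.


cube([89, 89, 1480]);
translate([1720, 0, 0]) cube([89, 89, 1480]);
translate([89, 0, 199]) cube([1631, 89, 93]);
translate([89, 0, 1308]) cube([1631, 89, 93]);
translate([222, 89, 103]) cube([80, 16, 1342]);
translate([435, 89, 103]) cube([80, 16, 1342]);
translate([648, 89, 103]) cube([80, 16, 1342]);
translate([861, 89, 103]) cube([80, 16, 1342]);
translate([1074, 89, 103]) cube([80, 16, 1342]);
translate([1287, 89, 103]) cube([80, 16, 1342]);
translate([1500, 89, 103]) cube([80, 16, 1342]);


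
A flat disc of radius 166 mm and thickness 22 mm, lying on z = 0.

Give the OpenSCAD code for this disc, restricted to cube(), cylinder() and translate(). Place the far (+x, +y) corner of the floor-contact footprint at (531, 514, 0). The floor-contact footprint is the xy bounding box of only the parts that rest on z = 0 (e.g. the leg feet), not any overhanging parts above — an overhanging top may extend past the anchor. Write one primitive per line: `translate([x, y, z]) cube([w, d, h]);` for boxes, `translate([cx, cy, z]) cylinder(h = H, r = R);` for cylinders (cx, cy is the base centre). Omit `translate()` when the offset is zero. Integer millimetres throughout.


translate([365, 348, 0]) cylinder(h = 22, r = 166);


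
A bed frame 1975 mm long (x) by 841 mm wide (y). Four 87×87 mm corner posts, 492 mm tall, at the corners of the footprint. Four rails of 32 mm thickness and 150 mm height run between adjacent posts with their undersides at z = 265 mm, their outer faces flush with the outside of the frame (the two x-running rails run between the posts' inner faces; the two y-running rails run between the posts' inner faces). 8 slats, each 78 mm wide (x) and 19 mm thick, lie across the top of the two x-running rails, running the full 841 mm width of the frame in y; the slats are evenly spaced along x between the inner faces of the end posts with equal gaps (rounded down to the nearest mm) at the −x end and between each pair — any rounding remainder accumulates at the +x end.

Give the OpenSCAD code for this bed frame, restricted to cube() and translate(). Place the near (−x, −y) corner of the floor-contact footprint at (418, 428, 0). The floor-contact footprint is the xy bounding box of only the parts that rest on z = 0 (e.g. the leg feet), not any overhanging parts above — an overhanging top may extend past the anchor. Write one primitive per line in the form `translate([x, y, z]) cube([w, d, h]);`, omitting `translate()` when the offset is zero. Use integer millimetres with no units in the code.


// slat z = rail_z + rail_h = 265 + 150 = 415
// slat gap = ⌊(1801 − 8·78) / 9⌋ = 130
translate([418, 428, 0]) cube([87, 87, 492]);
translate([418, 1182, 0]) cube([87, 87, 492]);
translate([2306, 428, 0]) cube([87, 87, 492]);
translate([2306, 1182, 0]) cube([87, 87, 492]);
translate([505, 428, 265]) cube([1801, 32, 150]);
translate([505, 1237, 265]) cube([1801, 32, 150]);
translate([418, 515, 265]) cube([32, 667, 150]);
translate([2361, 515, 265]) cube([32, 667, 150]);
translate([635, 428, 415]) cube([78, 841, 19]);
translate([843, 428, 415]) cube([78, 841, 19]);
translate([1051, 428, 415]) cube([78, 841, 19]);
translate([1259, 428, 415]) cube([78, 841, 19]);
translate([1467, 428, 415]) cube([78, 841, 19]);
translate([1675, 428, 415]) cube([78, 841, 19]);
translate([1883, 428, 415]) cube([78, 841, 19]);
translate([2091, 428, 415]) cube([78, 841, 19]);


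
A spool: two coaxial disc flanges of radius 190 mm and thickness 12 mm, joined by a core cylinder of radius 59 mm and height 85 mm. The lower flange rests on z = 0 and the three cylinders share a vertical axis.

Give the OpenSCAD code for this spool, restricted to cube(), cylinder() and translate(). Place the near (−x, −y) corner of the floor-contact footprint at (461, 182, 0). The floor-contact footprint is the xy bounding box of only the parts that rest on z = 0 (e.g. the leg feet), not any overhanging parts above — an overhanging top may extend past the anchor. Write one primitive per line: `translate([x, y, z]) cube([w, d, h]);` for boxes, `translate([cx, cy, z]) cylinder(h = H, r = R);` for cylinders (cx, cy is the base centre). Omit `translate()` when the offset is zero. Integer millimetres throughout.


translate([651, 372, 0]) cylinder(h = 12, r = 190);
translate([651, 372, 12]) cylinder(h = 85, r = 59);
translate([651, 372, 97]) cylinder(h = 12, r = 190);


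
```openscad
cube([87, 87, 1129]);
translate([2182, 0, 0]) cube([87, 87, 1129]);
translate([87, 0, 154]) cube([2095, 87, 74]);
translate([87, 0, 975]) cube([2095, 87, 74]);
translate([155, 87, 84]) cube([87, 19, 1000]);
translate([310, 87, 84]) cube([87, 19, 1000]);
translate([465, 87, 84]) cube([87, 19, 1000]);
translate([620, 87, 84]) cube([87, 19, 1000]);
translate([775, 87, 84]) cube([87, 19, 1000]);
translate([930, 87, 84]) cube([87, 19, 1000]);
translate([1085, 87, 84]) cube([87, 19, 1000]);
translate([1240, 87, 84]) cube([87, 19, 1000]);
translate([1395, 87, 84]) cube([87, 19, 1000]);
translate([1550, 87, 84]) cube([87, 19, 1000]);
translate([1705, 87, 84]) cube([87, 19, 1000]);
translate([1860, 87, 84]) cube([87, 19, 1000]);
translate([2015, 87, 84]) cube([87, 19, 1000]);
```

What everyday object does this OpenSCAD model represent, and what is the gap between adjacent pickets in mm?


A fence section. The picket gap is 68 mm.

Two posts, two rails, 13 pickets — a fence section. Span 2095 mm holds 13 pickets of 87 mm with 14 equal gaps: ⌊(2095 − 13·87) / 14⌋ = 68 mm.


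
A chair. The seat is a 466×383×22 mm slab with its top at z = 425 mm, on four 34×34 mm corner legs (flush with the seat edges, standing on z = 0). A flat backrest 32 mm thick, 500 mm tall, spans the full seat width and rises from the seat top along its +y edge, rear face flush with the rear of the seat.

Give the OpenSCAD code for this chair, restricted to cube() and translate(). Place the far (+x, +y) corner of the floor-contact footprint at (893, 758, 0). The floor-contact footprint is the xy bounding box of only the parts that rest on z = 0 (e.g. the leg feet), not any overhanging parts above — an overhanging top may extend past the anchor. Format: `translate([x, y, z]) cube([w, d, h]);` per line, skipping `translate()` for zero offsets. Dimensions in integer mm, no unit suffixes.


translate([427, 375, 403]) cube([466, 383, 22]);
translate([427, 375, 0]) cube([34, 34, 403]);
translate([859, 375, 0]) cube([34, 34, 403]);
translate([427, 724, 0]) cube([34, 34, 403]);
translate([859, 724, 0]) cube([34, 34, 403]);
translate([427, 726, 425]) cube([466, 32, 500]);


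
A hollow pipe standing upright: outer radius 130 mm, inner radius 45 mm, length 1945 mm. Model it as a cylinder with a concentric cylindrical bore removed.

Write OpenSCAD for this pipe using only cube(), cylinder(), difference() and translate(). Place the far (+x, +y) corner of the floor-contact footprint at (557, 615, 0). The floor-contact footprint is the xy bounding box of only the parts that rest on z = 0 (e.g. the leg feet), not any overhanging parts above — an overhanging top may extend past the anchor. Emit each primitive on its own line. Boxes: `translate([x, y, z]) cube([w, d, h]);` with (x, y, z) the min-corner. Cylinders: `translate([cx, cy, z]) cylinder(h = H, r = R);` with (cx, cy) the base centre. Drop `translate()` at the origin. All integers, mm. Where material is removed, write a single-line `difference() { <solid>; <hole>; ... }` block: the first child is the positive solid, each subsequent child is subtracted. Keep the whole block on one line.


difference() { translate([427, 485, 0]) cylinder(h = 1945, r = 130); translate([427, 485, 0]) cylinder(h = 1945, r = 45); }


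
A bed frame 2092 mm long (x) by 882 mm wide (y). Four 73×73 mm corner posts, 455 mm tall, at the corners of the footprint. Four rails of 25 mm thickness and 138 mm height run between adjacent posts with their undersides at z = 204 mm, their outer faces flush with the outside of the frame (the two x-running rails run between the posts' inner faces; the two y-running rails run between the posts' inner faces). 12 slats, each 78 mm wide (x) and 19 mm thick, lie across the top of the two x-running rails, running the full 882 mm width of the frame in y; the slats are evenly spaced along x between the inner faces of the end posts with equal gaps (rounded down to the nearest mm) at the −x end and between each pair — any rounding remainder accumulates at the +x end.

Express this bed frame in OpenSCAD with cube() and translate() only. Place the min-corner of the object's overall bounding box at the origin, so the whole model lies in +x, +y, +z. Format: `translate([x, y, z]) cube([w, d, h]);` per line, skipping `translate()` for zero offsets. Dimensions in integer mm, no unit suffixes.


cube([73, 73, 455]);
translate([0, 809, 0]) cube([73, 73, 455]);
translate([2019, 0, 0]) cube([73, 73, 455]);
translate([2019, 809, 0]) cube([73, 73, 455]);
translate([73, 0, 204]) cube([1946, 25, 138]);
translate([73, 857, 204]) cube([1946, 25, 138]);
translate([0, 73, 204]) cube([25, 736, 138]);
translate([2067, 73, 204]) cube([25, 736, 138]);
translate([150, 0, 342]) cube([78, 882, 19]);
translate([305, 0, 342]) cube([78, 882, 19]);
translate([460, 0, 342]) cube([78, 882, 19]);
translate([615, 0, 342]) cube([78, 882, 19]);
translate([770, 0, 342]) cube([78, 882, 19]);
translate([925, 0, 342]) cube([78, 882, 19]);
translate([1080, 0, 342]) cube([78, 882, 19]);
translate([1235, 0, 342]) cube([78, 882, 19]);
translate([1390, 0, 342]) cube([78, 882, 19]);
translate([1545, 0, 342]) cube([78, 882, 19]);
translate([1700, 0, 342]) cube([78, 882, 19]);
translate([1855, 0, 342]) cube([78, 882, 19]);


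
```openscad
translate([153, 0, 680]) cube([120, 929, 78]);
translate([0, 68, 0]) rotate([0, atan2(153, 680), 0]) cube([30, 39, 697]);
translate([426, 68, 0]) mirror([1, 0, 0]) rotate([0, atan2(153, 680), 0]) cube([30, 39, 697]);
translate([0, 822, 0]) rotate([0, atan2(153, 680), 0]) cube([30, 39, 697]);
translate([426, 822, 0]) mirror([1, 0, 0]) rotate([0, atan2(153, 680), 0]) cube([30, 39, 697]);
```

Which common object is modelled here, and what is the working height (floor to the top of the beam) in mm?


A sawhorse. The overall height is 758 mm.

A beam across two mirrored pairs of raked legs — a sawhorse. The beam's underside is at z = 680 (matching the legs' vertical rise in atan2(153, 680)) and the beam is 78 mm tall, so its top is at 680 + 78 = 758 mm. The raked legs top out at the beam's underside, so that is the highest point.


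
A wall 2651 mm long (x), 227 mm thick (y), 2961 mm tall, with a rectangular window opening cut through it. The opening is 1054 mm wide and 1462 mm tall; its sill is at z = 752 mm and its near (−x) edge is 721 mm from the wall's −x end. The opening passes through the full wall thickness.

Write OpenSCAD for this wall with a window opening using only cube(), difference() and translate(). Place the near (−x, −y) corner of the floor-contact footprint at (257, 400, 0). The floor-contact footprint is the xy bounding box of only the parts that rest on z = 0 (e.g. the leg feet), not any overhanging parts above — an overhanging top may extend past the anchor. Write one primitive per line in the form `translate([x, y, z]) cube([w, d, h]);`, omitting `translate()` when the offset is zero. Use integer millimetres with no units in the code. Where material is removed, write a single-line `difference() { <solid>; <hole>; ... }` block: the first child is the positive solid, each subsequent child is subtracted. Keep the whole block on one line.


difference() { translate([257, 400, 0]) cube([2651, 227, 2961]); translate([978, 400, 752]) cube([1054, 227, 1462]); }


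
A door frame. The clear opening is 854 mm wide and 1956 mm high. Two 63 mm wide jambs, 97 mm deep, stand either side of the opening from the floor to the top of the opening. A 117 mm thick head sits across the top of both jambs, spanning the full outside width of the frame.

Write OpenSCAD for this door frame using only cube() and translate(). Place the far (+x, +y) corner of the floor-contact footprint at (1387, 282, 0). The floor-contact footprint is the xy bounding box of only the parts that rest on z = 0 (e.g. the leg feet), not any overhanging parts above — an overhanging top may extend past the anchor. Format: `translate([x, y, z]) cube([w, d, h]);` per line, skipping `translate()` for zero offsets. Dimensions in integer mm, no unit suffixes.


translate([407, 185, 0]) cube([63, 97, 1956]);
translate([1324, 185, 0]) cube([63, 97, 1956]);
translate([407, 185, 1956]) cube([980, 97, 117]);


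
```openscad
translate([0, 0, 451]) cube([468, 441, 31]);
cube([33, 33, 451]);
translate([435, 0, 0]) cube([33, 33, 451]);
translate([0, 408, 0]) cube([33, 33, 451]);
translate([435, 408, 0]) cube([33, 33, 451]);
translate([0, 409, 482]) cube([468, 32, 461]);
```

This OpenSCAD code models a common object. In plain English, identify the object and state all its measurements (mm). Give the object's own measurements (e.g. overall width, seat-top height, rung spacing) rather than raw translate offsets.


A chair. The seat is a 468×441×31 mm slab with its top at z = 482 mm, on four 33×33 mm corner legs (flush with the seat edges, standing on z = 0). A flat backrest 32 mm thick, 461 mm tall, spans the full seat width and rises from the seat top along its +y edge, rear face flush with the rear of the seat.


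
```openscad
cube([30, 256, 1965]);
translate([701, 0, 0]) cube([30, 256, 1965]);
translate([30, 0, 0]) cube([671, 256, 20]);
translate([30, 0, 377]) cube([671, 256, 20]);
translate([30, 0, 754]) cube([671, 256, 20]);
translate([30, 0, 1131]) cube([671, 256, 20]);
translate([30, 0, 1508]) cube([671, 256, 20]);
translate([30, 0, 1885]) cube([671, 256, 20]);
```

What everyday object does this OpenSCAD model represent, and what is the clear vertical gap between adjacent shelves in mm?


A bookshelf. The clear shelf gap is 357 mm.

Two tall side panels with 6 horizontal boards between them — a bookshelf. The first two shelf undersides are at z = 0 and z = 377; with shelf thickness 20, the clear gap is 377 − 0 − 20 = 357 mm.


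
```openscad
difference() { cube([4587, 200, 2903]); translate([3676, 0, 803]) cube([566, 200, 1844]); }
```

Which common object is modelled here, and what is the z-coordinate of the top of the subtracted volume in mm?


A wall with a window opening. The window head height is 2647 mm.

A wall with a rectangular opening subtracted — a window. Sill at z = 803, opening 1844 mm tall, so the head is at 803 + 1844 = 2647 mm.


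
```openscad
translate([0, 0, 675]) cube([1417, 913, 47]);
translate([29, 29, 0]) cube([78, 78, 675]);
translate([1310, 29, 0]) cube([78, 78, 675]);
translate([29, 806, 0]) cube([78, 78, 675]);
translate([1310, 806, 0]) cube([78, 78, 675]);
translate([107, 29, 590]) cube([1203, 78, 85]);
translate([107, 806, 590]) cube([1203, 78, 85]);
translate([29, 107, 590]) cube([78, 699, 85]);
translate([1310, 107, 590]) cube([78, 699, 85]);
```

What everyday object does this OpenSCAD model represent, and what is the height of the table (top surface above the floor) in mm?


A table. The table height is 722 mm.

A 1417×913×47 slab sits at z = 675 on four 78 mm square posts — a table. The top surface is at 675 + 47 = 722 mm.
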